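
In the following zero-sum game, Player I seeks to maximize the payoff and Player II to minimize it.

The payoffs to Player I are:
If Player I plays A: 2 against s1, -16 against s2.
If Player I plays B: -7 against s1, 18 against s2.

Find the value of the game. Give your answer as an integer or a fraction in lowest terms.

-76/43

Row minima are -16 and -7, so Player I's maximin is -7; column maxima are 2 and 18, so Player II's minimax is 2. These differ, so the equilibrium is in mixed strategies.
Let Player I play A with probability p. Player II is indifferent when 2p − 7(1−p) = −16p + 18(1−p), giving p = 25/43.
Let Player II play s1 with probability q. Player I is indifferent when 2q − 16(1−q) = −7q + 18(1−q), giving q = 34/43.
The value is 2·(34/43) + (-16)·(9/43) = -76/43.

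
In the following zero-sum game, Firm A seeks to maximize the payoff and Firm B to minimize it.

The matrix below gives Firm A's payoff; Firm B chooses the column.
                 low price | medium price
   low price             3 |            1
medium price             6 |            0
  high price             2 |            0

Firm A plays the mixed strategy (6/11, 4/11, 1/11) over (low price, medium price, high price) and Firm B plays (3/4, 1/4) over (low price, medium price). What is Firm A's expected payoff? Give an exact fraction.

69/22

Against (3/4, 1/4), each row's expected payoff is low price: 5/2; medium price: 9/2; high price: 3/2.
Taking the (6/11, 4/11, 1/11)-weighted average: (6/11)·(5/2) + (4/11)·(9/2) + (1/11)·(3/2) = 69/22.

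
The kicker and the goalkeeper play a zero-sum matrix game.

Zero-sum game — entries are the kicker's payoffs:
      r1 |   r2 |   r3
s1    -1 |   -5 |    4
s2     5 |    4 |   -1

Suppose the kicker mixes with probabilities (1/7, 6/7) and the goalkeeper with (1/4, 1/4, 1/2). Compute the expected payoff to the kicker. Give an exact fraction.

11/7

Against (1/4, 1/4, 1/2), each row's expected payoff is s1: 1/2; s2: 7/4.
Taking the (1/7, 6/7)-weighted average: (1/7)·(1/2) + (6/7)·(7/4) = 11/7.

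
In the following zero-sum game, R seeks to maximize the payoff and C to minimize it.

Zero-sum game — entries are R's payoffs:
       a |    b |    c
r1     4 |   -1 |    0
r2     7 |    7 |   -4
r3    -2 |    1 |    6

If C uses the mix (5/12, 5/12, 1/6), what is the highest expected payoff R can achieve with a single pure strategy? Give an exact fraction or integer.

31/6

r1: (4)·(5/12) + (-1)·(5/12) + (0)·(1/6) = 5/4.
r2: (7)·(5/12) + (7)·(5/12) + (-4)·(1/6) = 31/6.
r3: (-2)·(5/12) + (1)·(5/12) + (6)·(1/6) = 7/12.
The best pure response is r2 with expected payoff 31/6.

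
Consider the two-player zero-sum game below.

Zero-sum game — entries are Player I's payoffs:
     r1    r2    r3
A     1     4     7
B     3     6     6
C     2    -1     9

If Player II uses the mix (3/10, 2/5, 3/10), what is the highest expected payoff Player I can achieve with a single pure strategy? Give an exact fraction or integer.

51/10

A: (1)·(3/10) + (4)·(2/5) + (7)·(3/10) = 4.
B: (3)·(3/10) + (6)·(2/5) + (6)·(3/10) = 51/10.
C: (2)·(3/10) + (-1)·(2/5) + (9)·(3/10) = 29/10.
The best pure response is B with expected payoff 51/10.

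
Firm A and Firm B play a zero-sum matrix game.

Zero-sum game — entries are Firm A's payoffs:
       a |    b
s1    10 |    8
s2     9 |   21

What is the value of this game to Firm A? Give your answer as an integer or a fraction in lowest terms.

69/7

Row minima are 8 and 9, so Firm A's maximin is 9; column maxima are 10 and 21, so Firm B's minimax is 10. These differ, so the equilibrium is in mixed strategies.
Let Firm A play s1 with probability p. Firm B is indifferent when 10p + 9(1−p) = 8p + 21(1−p), giving p = 6/7.
Let Firm B play a with probability q. Firm A is indifferent when 10q + 8(1−q) = 9q + 21(1−q), giving q = 13/14.
The value is 10·(13/14) + (8)·(1/14) = 69/7.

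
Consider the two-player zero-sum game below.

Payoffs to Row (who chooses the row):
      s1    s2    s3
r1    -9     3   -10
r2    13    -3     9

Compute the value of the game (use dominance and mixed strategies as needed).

-3/25

Column s1 is strictly dominated by s3 for Column (it gives Row more in every row).
The remaining 2×2 game on (r1, r2) × (s2, s3) has no saddle point. Let Row play r1 with probability p; indifference gives 3p − 3(1−p) = −10p + 9(1−p), so p = 12/25.
Similarly Column's optimal q on s2 is 19/25, and the value is 3·(19/25) + (-10)·(6/25) = -3/25.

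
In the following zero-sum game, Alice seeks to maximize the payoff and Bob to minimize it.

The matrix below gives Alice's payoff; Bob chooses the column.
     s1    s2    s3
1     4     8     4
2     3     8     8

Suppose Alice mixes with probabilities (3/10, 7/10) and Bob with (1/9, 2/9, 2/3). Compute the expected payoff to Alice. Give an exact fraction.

601/90

Against (1/9, 2/9, 2/3), each row's expected payoff is 1: 44/9; 2: 67/9.
Taking the (3/10, 7/10)-weighted average: (3/10)·(44/9) + (7/10)·(67/9) = 601/90.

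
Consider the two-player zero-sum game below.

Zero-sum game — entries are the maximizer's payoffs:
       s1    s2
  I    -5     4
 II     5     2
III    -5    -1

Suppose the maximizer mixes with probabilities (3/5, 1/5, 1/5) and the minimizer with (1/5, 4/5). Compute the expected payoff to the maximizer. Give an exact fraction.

37/25

Against (1/5, 4/5), each row's expected payoff is I: 11/5; II: 13/5; III: -9/5.
Taking the (3/5, 1/5, 1/5)-weighted average: (3/5)·(11/5) + (1/5)·(13/5) + (1/5)·(-9/5) = 37/25.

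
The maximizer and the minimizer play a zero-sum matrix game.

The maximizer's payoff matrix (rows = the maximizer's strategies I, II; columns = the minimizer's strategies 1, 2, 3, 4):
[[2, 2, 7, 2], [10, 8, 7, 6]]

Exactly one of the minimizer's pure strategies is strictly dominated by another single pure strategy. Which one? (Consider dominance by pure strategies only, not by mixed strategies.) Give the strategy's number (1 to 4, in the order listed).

3

The minimizer prefers columns that give the maximizer less. Compare 3 with 4: 2 < 7, 6 < 7.
So 4 strictly dominates 3 for the minimizer; 3 is strictly dominated.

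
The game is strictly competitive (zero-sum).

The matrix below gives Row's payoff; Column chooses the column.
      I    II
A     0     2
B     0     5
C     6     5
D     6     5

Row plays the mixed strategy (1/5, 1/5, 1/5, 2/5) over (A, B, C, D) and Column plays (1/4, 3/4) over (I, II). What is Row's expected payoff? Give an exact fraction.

21/5

Against (1/4, 3/4), each row's expected payoff is A: 3/2; B: 15/4; C: 21/4; D: 21/4.
Taking the (1/5, 1/5, 1/5, 2/5)-weighted average: (1/5)·(3/2) + (1/5)·(15/4) + (1/5)·(21/4) + (2/5)·(21/4) = 21/5.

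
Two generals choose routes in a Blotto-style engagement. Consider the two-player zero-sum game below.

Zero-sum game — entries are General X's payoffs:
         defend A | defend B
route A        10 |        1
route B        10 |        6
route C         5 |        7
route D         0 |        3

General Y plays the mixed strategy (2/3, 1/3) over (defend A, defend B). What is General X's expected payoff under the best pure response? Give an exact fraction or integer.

route A: (10)·(2/3) + (1)·(1/3) = 7.
route B: (10)·(2/3) + (6)·(1/3) = 26/3.
route C: (5)·(2/3) + (7)·(1/3) = 17/3.
route D: (0)·(2/3) + (3)·(1/3) = 1.
The best pure response is route B with expected payoff 26/3.

26/3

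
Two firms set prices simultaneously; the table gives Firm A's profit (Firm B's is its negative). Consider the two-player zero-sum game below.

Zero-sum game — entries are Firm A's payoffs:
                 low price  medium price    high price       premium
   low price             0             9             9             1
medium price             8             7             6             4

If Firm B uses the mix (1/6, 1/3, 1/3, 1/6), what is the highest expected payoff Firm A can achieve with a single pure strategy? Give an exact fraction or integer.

19/3

low price: (0)·(1/6) + (9)·(1/3) + (9)·(1/3) + (1)·(1/6) = 37/6.
medium price: (8)·(1/6) + (7)·(1/3) + (6)·(1/3) + (4)·(1/6) = 19/3.
The best pure response is medium price with expected payoff 19/3.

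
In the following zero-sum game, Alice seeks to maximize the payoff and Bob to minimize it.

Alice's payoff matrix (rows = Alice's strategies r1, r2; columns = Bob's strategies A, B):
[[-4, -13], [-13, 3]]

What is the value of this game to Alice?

-181/25

Row minima are -13 and -13, so Alice's maximin is -13; column maxima are -4 and 3, so Bob's minimax is -4. These differ, so the equilibrium is in mixed strategies.
Let Alice play r1 with probability p. Bob is indifferent when −4p − 13(1−p) = −13p + 3(1−p), giving p = 16/25.
Let Bob play A with probability q. Alice is indifferent when −4q − 13(1−q) = −13q + 3(1−q), giving q = 16/25.
The value is -4·(16/25) + (-13)·(9/25) = -181/25.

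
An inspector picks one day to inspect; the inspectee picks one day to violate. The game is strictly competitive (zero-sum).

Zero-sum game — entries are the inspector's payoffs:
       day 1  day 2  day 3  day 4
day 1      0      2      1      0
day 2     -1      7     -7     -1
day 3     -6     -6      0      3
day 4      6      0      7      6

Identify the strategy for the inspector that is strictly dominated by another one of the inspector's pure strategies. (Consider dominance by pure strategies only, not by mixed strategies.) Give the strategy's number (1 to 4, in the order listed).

3

Compare day 3 with day 4: 6 > -6, 0 > -6, 7 > 0, 6 > 3.
So day 4 strictly dominates day 3 for the inspector; day 3 is strictly dominated.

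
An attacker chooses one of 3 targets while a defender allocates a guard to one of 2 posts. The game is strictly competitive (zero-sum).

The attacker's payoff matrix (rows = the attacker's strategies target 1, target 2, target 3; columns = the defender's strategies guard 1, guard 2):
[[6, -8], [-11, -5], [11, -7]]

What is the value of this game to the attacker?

-11/2

Row target 1 is strictly dominated by row target 3, so the attacker never plays it.
The remaining 2×2 game on (target 2, target 3) × (guard 1, guard 2) has no saddle point. Let the attacker play target 2 with probability p; indifference gives −11p + 11(1−p) = −5p − 7(1−p), so p = 3/4.
Similarly the defender's optimal q on guard 1 is 1/12, and the value is -11·(1/12) + (-5)·(11/12) = -11/2.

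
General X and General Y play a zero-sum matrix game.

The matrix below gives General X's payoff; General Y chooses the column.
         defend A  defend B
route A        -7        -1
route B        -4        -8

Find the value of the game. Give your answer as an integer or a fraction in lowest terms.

Row minima are -7 and -8, so General X's maximin is -7; column maxima are -4 and -1, so General Y's minimax is -4. These differ, so the equilibrium is in mixed strategies.
Let General X play route A with probability p. General Y is indifferent when −7p − 4(1−p) = −p − 8(1−p), giving p = 2/5.
Let General Y play defend A with probability q. General X is indifferent when −7q − (1−q) = −4q − 8(1−q), giving q = 7/10.
The value is -7·(7/10) + (-1)·(3/10) = -26/5.

-26/5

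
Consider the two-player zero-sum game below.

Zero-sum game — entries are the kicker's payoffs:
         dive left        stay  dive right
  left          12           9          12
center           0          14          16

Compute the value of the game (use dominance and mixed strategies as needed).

168/17

Column dive right is strictly dominated by stay for the goalkeeper (it gives the kicker more in every row).
The remaining 2×2 game on (left, center) × (dive left, stay) has no saddle point. Let the kicker play left with probability p; indifference gives 12p = 9p + 14(1−p), so p = 14/17.
Similarly the goalkeeper's optimal q on dive left is 5/17, and the value is 12·(5/17) + (9)·(12/17) = 168/17.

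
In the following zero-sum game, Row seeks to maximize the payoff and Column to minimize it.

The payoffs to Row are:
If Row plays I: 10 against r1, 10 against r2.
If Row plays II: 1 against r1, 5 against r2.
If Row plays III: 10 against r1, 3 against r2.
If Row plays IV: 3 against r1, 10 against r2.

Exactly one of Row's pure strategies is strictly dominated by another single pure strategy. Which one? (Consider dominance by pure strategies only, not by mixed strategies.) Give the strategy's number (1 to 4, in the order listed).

Compare II with I: 10 > 1, 10 > 5.
So I strictly dominates II for Row; II is strictly dominated.

2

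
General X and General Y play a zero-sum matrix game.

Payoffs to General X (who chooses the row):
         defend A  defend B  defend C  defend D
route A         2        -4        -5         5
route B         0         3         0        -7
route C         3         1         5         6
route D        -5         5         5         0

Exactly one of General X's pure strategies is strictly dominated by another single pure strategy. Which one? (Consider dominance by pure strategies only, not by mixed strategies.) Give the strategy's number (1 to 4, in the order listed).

Compare route A with route C: 3 > 2, 1 > -4, 5 > -5, 6 > 5.
So route C strictly dominates route A for General X; route A is strictly dominated.

1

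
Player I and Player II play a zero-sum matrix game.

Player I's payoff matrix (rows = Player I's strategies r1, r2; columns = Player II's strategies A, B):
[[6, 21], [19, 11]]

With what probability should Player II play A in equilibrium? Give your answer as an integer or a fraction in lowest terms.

Row minima are 6 and 11, so Player I's maximin is 11; column maxima are 19 and 21, so Player II's minimax is 19. These differ, so the equilibrium is in mixed strategies.
Let Player II play A with probability q. Player I is indifferent when 6q + 21(1−q) = 19q + 11(1−q), giving q = 10/23.

10/23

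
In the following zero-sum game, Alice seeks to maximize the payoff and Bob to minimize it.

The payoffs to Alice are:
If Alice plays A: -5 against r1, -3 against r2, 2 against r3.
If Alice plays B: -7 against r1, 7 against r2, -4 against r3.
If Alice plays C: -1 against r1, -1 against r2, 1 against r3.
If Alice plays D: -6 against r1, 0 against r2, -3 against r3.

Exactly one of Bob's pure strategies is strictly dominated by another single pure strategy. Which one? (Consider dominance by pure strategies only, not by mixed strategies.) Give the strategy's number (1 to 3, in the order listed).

Bob prefers columns that give Alice less. Compare r3 with r1: -5 < 2, -7 < -4, -1 < 1, -6 < -3.
So r1 strictly dominates r3 for Bob; r3 is strictly dominated.

3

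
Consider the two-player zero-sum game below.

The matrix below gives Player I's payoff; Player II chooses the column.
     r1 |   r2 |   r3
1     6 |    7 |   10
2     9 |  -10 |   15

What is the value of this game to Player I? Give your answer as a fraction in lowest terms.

Column r3 is strictly dominated by r1 for Player II (it gives Player I more in every row).
The remaining 2×2 game on (1, 2) × (r1, r2) has no saddle point. Let Player I play 1 with probability p; indifference gives 6p + 9(1−p) = 7p − 10(1−p), so p = 19/20.
Similarly Player II's optimal q on r1 is 17/20, and the value is 6·(17/20) + (7)·(3/20) = 123/20.

123/20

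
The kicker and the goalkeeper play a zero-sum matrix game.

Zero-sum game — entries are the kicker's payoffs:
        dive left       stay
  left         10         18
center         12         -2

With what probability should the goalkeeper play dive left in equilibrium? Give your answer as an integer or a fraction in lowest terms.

Row minima are 10 and -2, so the kicker's maximin is 10; column maxima are 12 and 18, so the goalkeeper's minimax is 12. These differ, so the equilibrium is in mixed strategies.
Let the goalkeeper play dive left with probability q. The kicker is indifferent when 10q + 18(1−q) = 12q − 2(1−q), giving q = 10/11.

10/11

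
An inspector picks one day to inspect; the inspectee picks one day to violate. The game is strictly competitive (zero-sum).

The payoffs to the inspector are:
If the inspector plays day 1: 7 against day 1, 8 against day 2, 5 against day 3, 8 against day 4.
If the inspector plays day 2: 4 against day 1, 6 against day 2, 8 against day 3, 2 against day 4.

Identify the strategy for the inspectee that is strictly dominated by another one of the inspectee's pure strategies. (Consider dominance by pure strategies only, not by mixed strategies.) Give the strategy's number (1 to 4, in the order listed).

2

The inspectee prefers columns that give the inspector less. Compare day 2 with day 1: 7 < 8, 4 < 6.
So day 1 strictly dominates day 2 for the inspectee; day 2 is strictly dominated.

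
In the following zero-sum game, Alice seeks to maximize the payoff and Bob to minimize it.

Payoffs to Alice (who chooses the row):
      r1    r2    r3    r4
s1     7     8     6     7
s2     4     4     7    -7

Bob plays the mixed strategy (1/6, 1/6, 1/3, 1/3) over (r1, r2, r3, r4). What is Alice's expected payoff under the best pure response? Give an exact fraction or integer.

41/6

s1: (7)·(1/6) + (8)·(1/6) + (6)·(1/3) + (7)·(1/3) = 41/6.
s2: (4)·(1/6) + (4)·(1/6) + (7)·(1/3) + (-7)·(1/3) = 4/3.
The best pure response is s1 with expected payoff 41/6.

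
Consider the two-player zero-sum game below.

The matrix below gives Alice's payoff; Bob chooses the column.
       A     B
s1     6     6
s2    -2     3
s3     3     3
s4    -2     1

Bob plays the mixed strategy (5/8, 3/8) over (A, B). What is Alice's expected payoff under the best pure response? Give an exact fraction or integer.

6

s1: (6)·(5/8) + (6)·(3/8) = 6.
s2: (-2)·(5/8) + (3)·(3/8) = -1/8.
s3: (3)·(5/8) + (3)·(3/8) = 3.
s4: (-2)·(5/8) + (1)·(3/8) = -7/8.
The best pure response is s1 with expected payoff 6.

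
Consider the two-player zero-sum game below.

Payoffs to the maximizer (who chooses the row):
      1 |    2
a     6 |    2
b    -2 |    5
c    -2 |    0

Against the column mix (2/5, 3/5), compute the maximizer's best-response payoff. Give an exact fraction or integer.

a: (6)·(2/5) + (2)·(3/5) = 18/5.
b: (-2)·(2/5) + (5)·(3/5) = 11/5.
c: (-2)·(2/5) + (0)·(3/5) = -4/5.
The best pure response is a with expected payoff 18/5.

18/5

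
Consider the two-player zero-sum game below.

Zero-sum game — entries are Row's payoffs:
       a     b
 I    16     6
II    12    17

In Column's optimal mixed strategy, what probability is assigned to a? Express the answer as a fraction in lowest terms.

Row minima are 6 and 12, so Row's maximin is 12; column maxima are 16 and 17, so Column's minimax is 16. These differ, so the equilibrium is in mixed strategies.
Let Column play a with probability q. Row is indifferent when 16q + 6(1−q) = 12q + 17(1−q), giving q = 11/15.

11/15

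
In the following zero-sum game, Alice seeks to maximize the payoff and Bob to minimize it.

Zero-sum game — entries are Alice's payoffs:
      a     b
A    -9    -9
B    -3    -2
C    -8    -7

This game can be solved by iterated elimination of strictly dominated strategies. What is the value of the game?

Row C is strictly dominated by row B (-3>-8, -2>-7); eliminate C.
Row A is strictly dominated by row B (-3>-9, -2>-9); eliminate A.
Column b is strictly dominated by a for Bob (-3<-2); eliminate b.
Only (B, a) remains, with payoff -3.

-3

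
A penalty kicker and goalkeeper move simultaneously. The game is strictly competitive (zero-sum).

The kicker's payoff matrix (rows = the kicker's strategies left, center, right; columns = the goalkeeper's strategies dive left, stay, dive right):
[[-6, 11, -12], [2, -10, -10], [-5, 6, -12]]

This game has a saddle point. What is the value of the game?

-10

Row minima: -12, -10, -12 → the kicker's maximin is -10.
Column maxima: 2, 11, -10 → the goalkeeper's minimax is -10.
They coincide at (center, dive right), so the value is -10.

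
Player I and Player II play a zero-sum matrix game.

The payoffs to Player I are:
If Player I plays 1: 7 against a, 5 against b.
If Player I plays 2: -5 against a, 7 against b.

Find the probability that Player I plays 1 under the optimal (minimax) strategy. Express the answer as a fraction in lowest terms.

Row minima are 5 and -5, so Player I's maximin is 5; column maxima are 7 and 7, so Player II's minimax is 7. These differ, so the equilibrium is in mixed strategies.
Let Player I play 1 with probability p. Player II is indifferent when 7p − 5(1−p) = 5p + 7(1−p), giving p = 6/7.

6/7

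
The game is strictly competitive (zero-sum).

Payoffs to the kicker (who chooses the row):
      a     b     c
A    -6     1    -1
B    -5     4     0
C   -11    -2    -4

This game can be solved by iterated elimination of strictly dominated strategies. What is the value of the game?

Row A is strictly dominated by row B (-5>-6, 4>1, 0>-1); eliminate A.
Row C is strictly dominated by row B (-5>-11, 4>-2, 0>-4); eliminate C.
Column b is strictly dominated by a for the goalkeeper (-5<4); eliminate b.
Column c is strictly dominated by a for the goalkeeper (-5<0); eliminate c.
Only (B, a) remains, with payoff -5.

-5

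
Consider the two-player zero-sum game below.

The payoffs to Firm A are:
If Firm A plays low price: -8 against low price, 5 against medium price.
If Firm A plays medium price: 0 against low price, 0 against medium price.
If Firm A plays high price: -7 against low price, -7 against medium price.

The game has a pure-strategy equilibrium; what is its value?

Row minima: -8, 0, -7 → Firm A's maximin is 0.
Column maxima: 0, 5 → Firm B's minimax is 0.
They coincide at (medium price, low price), so the value is 0.

0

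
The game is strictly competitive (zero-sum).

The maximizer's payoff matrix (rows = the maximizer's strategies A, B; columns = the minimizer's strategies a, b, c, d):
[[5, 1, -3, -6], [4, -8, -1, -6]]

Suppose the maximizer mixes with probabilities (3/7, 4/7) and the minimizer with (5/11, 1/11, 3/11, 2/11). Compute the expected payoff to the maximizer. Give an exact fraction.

3/77

Against (5/11, 1/11, 3/11, 2/11), each row's expected payoff is A: 5/11; B: -3/11.
Taking the (3/7, 4/7)-weighted average: (3/7)·(5/11) + (4/7)·(-3/11) = 3/77.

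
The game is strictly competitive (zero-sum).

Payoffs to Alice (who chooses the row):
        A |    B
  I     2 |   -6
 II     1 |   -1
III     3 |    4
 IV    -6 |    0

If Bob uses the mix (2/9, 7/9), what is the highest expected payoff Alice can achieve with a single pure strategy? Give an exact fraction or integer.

I: (2)·(2/9) + (-6)·(7/9) = -38/9.
II: (1)·(2/9) + (-1)·(7/9) = -5/9.
III: (3)·(2/9) + (4)·(7/9) = 34/9.
IV: (-6)·(2/9) + (0)·(7/9) = -4/3.
The best pure response is III with expected payoff 34/9.

34/9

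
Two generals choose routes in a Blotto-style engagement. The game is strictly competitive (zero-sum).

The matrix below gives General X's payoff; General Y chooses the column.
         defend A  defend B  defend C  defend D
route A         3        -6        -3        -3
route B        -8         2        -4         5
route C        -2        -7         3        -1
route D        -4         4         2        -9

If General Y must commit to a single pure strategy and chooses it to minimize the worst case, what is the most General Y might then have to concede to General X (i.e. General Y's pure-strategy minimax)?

The worst case (largest entry) in each column is defend A: 3, defend B: 4, defend C: 3, defend D: 5.
The best (smallest) of these is 3.

3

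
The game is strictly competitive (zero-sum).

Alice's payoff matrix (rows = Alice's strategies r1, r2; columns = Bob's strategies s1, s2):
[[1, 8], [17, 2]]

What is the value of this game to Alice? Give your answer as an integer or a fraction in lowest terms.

67/11

Row minima are 1 and 2, so Alice's maximin is 2; column maxima are 17 and 8, so Bob's minimax is 8. These differ, so the equilibrium is in mixed strategies.
Let Alice play r1 with probability p. Bob is indifferent when p + 17(1−p) = 8p + 2(1−p), giving p = 15/22.
Let Bob play s1 with probability q. Alice is indifferent when q + 8(1−q) = 17q + 2(1−q), giving q = 3/11.
The value is 1·(3/11) + (8)·(8/11) = 67/11.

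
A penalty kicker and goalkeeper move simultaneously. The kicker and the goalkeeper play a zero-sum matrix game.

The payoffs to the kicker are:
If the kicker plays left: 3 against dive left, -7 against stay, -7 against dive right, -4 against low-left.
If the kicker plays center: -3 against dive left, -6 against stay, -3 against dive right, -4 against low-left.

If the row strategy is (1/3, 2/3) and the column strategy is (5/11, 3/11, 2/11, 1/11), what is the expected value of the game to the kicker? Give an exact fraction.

-10/3

Against (5/11, 3/11, 2/11, 1/11), each row's expected payoff is left: -24/11; center: -43/11.
Taking the (1/3, 2/3)-weighted average: (1/3)·(-24/11) + (2/3)·(-43/11) = -10/3.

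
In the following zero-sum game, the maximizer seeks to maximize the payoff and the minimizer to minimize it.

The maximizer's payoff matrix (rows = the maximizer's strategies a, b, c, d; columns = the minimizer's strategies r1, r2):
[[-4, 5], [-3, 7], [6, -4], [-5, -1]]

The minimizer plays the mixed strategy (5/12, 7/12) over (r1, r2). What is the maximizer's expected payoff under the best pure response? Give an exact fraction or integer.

a: (-4)·(5/12) + (5)·(7/12) = 5/4.
b: (-3)·(5/12) + (7)·(7/12) = 17/6.
c: (6)·(5/12) + (-4)·(7/12) = 1/6.
d: (-5)·(5/12) + (-1)·(7/12) = -8/3.
The best pure response is b with expected payoff 17/6.

17/6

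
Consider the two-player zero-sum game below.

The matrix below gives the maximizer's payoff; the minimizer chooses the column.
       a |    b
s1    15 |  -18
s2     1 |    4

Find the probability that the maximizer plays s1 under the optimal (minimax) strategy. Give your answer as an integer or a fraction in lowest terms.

1/12

Row minima are -18 and 1, so the maximizer's maximin is 1; column maxima are 15 and 4, so the minimizer's minimax is 4. These differ, so the equilibrium is in mixed strategies.
Let the maximizer play s1 with probability p. The minimizer is indifferent when 15p + (1−p) = −18p + 4(1−p), giving p = 1/12.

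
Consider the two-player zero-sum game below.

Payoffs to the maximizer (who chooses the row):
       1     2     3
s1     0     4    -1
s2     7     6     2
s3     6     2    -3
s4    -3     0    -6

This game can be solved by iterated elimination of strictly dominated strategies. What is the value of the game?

2

Column 2 is strictly dominated by 3 for the minimizer (-1<4, 2<6, -3<2, -6<0); eliminate 2.
Column 1 is strictly dominated by 3 for the minimizer (-1<0, 2<7, -3<6, -6<-3); eliminate 1.
Row s3 is strictly dominated by row s1 (-1>-3); eliminate s3.
Row s4 is strictly dominated by row s1 (-1>-6); eliminate s4.
Row s1 is strictly dominated by row s2 (2>-1); eliminate s1.
Only (s2, 3) remains, with payoff 2.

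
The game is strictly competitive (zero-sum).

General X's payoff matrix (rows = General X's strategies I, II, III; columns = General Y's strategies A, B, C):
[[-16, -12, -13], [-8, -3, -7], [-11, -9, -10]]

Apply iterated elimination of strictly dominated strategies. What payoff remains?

-8

Row III is strictly dominated by row II (-8>-11, -3>-9, -7>-10); eliminate III.
Row I is strictly dominated by row II (-8>-16, -3>-12, -7>-13); eliminate I.
Column B is strictly dominated by A for General Y (-8<-3); eliminate B.
Column C is strictly dominated by A for General Y (-8<-7); eliminate C.
Only (II, A) remains, with payoff -8.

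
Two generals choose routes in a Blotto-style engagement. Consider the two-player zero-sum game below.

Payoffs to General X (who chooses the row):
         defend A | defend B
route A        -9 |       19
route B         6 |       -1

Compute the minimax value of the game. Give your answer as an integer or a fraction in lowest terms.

Row minima are -9 and -1, so General X's maximin is -1; column maxima are 6 and 19, so General Y's minimax is 6. These differ, so the equilibrium is in mixed strategies.
Let General X play route A with probability p. General Y is indifferent when −9p + 6(1−p) = 19p − (1−p), giving p = 1/5.
Let General Y play defend A with probability q. General X is indifferent when −9q + 19(1−q) = 6q − (1−q), giving q = 4/7.
The value is -9·(4/7) + (19)·(3/7) = 3.

3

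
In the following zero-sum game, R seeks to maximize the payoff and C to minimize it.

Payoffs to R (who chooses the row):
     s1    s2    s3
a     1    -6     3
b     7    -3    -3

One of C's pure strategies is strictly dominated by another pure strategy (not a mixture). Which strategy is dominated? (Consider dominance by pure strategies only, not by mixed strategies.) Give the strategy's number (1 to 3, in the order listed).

C prefers columns that give R less. Compare s1 with s2: -6 < 1, -3 < 7.
So s2 strictly dominates s1 for C; s1 is strictly dominated.

1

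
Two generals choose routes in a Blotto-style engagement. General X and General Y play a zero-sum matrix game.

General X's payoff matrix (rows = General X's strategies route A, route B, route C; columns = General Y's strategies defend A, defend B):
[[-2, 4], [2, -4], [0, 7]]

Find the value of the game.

14/13

Row route A is strictly dominated by row route C, so General X never plays it.
The remaining 2×2 game on (route B, route C) × (defend A, defend B) has no saddle point. Let General X play route B with probability p; indifference gives 2p = −4p + 7(1−p), so p = 7/13.
Similarly General Y's optimal q on defend A is 11/13, and the value is 2·(11/13) + (-4)·(2/13) = 14/13.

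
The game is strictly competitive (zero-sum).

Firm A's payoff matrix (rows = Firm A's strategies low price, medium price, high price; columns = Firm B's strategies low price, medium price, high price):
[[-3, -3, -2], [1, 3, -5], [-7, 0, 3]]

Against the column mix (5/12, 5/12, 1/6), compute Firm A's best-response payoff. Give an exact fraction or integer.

5/6

low price: (-3)·(5/12) + (-3)·(5/12) + (-2)·(1/6) = -17/6.
medium price: (1)·(5/12) + (3)·(5/12) + (-5)·(1/6) = 5/6.
high price: (-7)·(5/12) + (0)·(5/12) + (3)·(1/6) = -29/12.
The best pure response is medium price with expected payoff 5/6.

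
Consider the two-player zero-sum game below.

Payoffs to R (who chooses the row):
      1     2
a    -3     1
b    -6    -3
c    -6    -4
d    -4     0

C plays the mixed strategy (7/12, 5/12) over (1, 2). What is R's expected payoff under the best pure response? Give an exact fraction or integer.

-4/3

a: (-3)·(7/12) + (1)·(5/12) = -4/3.
b: (-6)·(7/12) + (-3)·(5/12) = -19/4.
c: (-6)·(7/12) + (-4)·(5/12) = -31/6.
d: (-4)·(7/12) + (0)·(5/12) = -7/3.
The best pure response is a with expected payoff -4/3.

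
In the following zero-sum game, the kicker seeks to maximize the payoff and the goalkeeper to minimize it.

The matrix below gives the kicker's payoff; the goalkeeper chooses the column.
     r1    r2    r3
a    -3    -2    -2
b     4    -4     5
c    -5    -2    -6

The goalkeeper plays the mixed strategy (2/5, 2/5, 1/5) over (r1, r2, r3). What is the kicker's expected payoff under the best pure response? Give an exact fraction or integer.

a: (-3)·(2/5) + (-2)·(2/5) + (-2)·(1/5) = -12/5.
b: (4)·(2/5) + (-4)·(2/5) + (5)·(1/5) = 1.
c: (-5)·(2/5) + (-2)·(2/5) + (-6)·(1/5) = -4.
The best pure response is b with expected payoff 1.

1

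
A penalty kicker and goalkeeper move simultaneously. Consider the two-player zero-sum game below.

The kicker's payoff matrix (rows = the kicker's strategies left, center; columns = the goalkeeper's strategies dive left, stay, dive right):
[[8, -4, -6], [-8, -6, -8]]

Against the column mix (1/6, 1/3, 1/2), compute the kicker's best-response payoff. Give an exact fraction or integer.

left: (8)·(1/6) + (-4)·(1/3) + (-6)·(1/2) = -3.
center: (-8)·(1/6) + (-6)·(1/3) + (-8)·(1/2) = -22/3.
The best pure response is left with expected payoff -3.

-3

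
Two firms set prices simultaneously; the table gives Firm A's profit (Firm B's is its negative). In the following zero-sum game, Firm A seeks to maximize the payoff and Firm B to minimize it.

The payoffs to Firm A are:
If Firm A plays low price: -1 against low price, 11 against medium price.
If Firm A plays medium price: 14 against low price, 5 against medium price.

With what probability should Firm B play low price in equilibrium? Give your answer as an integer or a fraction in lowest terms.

2/7

Row minima are -1 and 5, so Firm A's maximin is 5; column maxima are 14 and 11, so Firm B's minimax is 11. These differ, so the equilibrium is in mixed strategies.
Let Firm B play low price with probability q. Firm A is indifferent when −q + 11(1−q) = 14q + 5(1−q), giving q = 2/7.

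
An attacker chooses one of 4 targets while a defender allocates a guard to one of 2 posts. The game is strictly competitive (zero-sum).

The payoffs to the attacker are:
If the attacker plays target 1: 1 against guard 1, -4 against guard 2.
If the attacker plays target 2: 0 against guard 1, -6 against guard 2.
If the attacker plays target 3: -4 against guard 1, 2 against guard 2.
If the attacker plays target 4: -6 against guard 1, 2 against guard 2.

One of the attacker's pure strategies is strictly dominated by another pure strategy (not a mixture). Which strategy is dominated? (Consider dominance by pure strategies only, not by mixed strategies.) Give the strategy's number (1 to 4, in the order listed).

Compare target 2 with target 1: 1 > 0, -4 > -6.
So target 1 strictly dominates target 2 for the attacker; target 2 is strictly dominated.

2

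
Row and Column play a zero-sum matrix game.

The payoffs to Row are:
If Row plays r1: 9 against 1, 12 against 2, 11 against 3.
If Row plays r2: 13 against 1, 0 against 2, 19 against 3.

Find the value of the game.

39/4

Column 3 is strictly dominated by 1 for Column (it gives Row more in every row).
The remaining 2×2 game on (r1, r2) × (1, 2) has no saddle point. Let Row play r1 with probability p; indifference gives 9p + 13(1−p) = 12p, so p = 13/16.
Similarly Column's optimal q on 1 is 3/4, and the value is 9·(3/4) + (12)·(1/4) = 39/4.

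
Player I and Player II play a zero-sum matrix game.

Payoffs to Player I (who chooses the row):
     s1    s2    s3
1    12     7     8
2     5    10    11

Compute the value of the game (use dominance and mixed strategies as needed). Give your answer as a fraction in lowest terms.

17/2

Column s3 is strictly dominated by s2 for Player II (it gives Player I more in every row).
The remaining 2×2 game on (1, 2) × (s1, s2) has no saddle point. Let Player I play 1 with probability p; indifference gives 12p + 5(1−p) = 7p + 10(1−p), so p = 1/2.
Similarly Player II's optimal q on s1 is 3/10, and the value is 12·(3/10) + (7)·(7/10) = 17/2.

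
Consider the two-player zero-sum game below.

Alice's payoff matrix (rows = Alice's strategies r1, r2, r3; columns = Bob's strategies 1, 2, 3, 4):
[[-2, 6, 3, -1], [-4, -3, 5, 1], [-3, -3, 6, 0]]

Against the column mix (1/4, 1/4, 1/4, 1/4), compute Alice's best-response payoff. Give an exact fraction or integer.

r1: (-2)·(1/4) + (6)·(1/4) + (3)·(1/4) + (-1)·(1/4) = 3/2.
r2: (-4)·(1/4) + (-3)·(1/4) + (5)·(1/4) + (1)·(1/4) = -1/4.
r3: (-3)·(1/4) + (-3)·(1/4) + (6)·(1/4) + (0)·(1/4) = 0.
The best pure response is r1 with expected payoff 3/2.

3/2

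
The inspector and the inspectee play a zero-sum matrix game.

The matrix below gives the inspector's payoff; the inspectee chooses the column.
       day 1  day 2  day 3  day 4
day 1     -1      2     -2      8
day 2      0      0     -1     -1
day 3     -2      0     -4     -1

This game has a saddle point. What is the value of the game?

-1

Row minima: -2, -1, -4 → the inspector's maximin is -1.
Column maxima: 0, 2, -1, 8 → the inspectee's minimax is -1.
They coincide at (day 2, day 3), so the value is -1.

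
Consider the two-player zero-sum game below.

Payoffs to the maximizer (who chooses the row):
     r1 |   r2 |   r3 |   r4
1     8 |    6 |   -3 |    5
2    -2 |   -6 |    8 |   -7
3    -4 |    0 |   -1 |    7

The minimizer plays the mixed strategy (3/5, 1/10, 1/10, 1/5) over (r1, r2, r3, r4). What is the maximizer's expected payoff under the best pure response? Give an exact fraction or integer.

61/10

1: (8)·(3/5) + (6)·(1/10) + (-3)·(1/10) + (5)·(1/5) = 61/10.
2: (-2)·(3/5) + (-6)·(1/10) + (8)·(1/10) + (-7)·(1/5) = -12/5.
3: (-4)·(3/5) + (0)·(1/10) + (-1)·(1/10) + (7)·(1/5) = -11/10.
The best pure response is 1 with expected payoff 61/10.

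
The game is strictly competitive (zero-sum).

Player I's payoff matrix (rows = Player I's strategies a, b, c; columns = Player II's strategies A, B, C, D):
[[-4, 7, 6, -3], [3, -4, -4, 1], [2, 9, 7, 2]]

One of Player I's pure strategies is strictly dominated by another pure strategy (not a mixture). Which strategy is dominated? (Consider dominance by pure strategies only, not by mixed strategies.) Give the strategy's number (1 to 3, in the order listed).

Compare a with c: 2 > -4, 9 > 7, 7 > 6, 2 > -3.
So c strictly dominates a for Player I; a is strictly dominated.

1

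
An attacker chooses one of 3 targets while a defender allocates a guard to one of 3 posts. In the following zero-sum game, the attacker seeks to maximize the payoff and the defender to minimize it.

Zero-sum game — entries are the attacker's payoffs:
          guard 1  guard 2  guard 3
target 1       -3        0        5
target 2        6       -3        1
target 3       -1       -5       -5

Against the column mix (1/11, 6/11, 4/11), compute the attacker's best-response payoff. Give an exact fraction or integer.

17/11

target 1: (-3)·(1/11) + (0)·(6/11) + (5)·(4/11) = 17/11.
target 2: (6)·(1/11) + (-3)·(6/11) + (1)·(4/11) = -8/11.
target 3: (-1)·(1/11) + (-5)·(6/11) + (-5)·(4/11) = -51/11.
The best pure response is target 1 with expected payoff 17/11.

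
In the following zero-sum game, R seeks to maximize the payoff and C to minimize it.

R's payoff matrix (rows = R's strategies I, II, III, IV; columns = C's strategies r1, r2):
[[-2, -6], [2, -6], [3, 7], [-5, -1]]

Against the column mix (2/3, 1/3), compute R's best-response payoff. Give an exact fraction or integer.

I: (-2)·(2/3) + (-6)·(1/3) = -10/3.
II: (2)·(2/3) + (-6)·(1/3) = -2/3.
III: (3)·(2/3) + (7)·(1/3) = 13/3.
IV: (-5)·(2/3) + (-1)·(1/3) = -11/3.
The best pure response is III with expected payoff 13/3.

13/3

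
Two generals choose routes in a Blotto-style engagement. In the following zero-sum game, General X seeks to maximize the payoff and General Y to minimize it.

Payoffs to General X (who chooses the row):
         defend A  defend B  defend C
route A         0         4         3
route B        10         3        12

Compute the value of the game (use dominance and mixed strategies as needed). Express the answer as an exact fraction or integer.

Column defend C is strictly dominated by defend A for General Y (it gives General X more in every row).
The remaining 2×2 game on (route A, route B) × (defend A, defend B) has no saddle point. Let General X play route A with probability p; indifference gives 10(1−p) = 4p + 3(1−p), so p = 7/11.
Similarly General Y's optimal q on defend A is 1/11, and the value is 0·(1/11) + (4)·(10/11) = 40/11.

40/11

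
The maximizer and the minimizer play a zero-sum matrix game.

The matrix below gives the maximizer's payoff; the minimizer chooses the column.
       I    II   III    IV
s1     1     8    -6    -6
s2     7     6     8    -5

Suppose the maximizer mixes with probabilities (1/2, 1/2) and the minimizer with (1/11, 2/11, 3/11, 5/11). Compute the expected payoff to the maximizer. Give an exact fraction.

Against (1/11, 2/11, 3/11, 5/11), each row's expected payoff is s1: -31/11; s2: 18/11.
Taking the (1/2, 1/2)-weighted average: (1/2)·(-31/11) + (1/2)·(18/11) = -13/22.

-13/22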